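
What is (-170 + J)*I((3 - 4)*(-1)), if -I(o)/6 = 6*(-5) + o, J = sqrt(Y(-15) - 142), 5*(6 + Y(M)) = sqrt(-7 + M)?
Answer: -29580 + 174*sqrt(-3700 + 5*I*sqrt(22))/5 ≈ -29573.0 + 2116.8*I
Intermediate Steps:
Y(M) = -6 + sqrt(-7 + M)/5
J = sqrt(-148 + I*sqrt(22)/5) (J = sqrt((-6 + sqrt(-7 - 15)/5) - 142) = sqrt((-6 + sqrt(-22)/5) - 142) = sqrt((-6 + (I*sqrt(22))/5) - 142) = sqrt((-6 + I*sqrt(22)/5) - 142) = sqrt(-148 + I*sqrt(22)/5) ≈ 0.03856 + 12.166*I)
I(o) = 180 - 6*o (I(o) = -6*(6*(-5) + o) = -6*(-30 + o) = 180 - 6*o)
(-170 + J)*I((3 - 4)*(-1)) = (-170 + sqrt(-3700 + 5*I*sqrt(22))/5)*(180 - 6*(3 - 4)*(-1)) = (-170 + sqrt(-3700 + 5*I*sqrt(22))/5)*(180 - (-6)*(-1)) = (-170 + sqrt(-3700 + 5*I*sqrt(22))/5)*(180 - 6*1) = (-170 + sqrt(-3700 + 5*I*sqrt(22))/5)*(180 - 6) = (-170 + sqrt(-3700 + 5*I*sqrt(22))/5)*174 = -29580 + 174*sqrt(-3700 + 5*I*sqrt(22))/5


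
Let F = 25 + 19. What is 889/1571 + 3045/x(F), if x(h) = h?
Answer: 4822811/69124 ≈ 69.770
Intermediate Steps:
F = 44
889/1571 + 3045/x(F) = 889/1571 + 3045/44 = 4822811/69124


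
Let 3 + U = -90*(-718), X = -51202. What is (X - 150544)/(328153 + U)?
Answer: -100873/196385 ≈ -0.51365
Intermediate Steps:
U = 64617 (U = -3 - 90*(-718) = -3 + 64620 = 64617)
(X - 150544)/(328153 + U) = (-51202 - 150544)/(328153 + 64617) = -201746/392770 = -201746*1/392770 = -100873/196385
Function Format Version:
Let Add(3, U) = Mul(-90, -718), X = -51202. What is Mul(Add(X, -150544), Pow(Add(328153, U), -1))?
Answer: Rational(-100873, 196385) ≈ -0.51365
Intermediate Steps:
U = 64617 (U = Add(-3, Mul(-90, -718)) = Add(-3, 64620) = 64617)
Mul(Add(X, -150544), Pow(Add(328153, U), -1)) = Mul(Add(-51202, -150544), Pow(Add(328153, 64617), -1)) = Mul(-201746, Pow(392770, -1)) = Mul(-201746, Rational(1, 392770)) = Rational(-100873, 196385)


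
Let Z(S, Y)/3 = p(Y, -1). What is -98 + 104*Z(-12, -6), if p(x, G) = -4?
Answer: -1346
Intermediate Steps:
Z(S, Y) = -12 (Z(S, Y) = 3*(-4) = -12)
-98 + 104*Z(-12, -6) = -98 + 104*(-12) = -98 - 1248 = -1346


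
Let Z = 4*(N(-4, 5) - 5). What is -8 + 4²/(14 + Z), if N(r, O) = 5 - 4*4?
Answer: -208/25 ≈ -8.3200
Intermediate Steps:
N(r, O) = -11 (N(r, O) = 5 - 16 = -11)
Z = -64 (Z = 4*(-11 - 5) = 4*(-16) = -64)
-8 + 4²/(14 + Z) = -8 + 4²/(14 - 64) = -8 + 16/(-50) = -8 + 16*(-1/50) = -8 - 8/25 = -208/25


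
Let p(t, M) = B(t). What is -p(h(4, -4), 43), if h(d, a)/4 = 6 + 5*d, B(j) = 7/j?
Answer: -7/104 ≈ -0.067308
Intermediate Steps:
h(d, a) = 24 + 20*d (h(d, a) = 4*(6 + 5*d) = 24 + 20*d)
p(t, M) = 7/t
-p(h(4, -4), 43) = -7/(24 + 20*4) = -7/(24 + 80) = -7/104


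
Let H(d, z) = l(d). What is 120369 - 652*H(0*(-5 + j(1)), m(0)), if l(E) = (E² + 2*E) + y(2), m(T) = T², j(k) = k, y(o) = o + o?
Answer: 117761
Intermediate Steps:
y(o) = 2*o
l(E) = 4 + E² + 2*E (l(E) = (E² + 2*E) + 2*2 = (E² + 2*E) + 4 = 4 + E² + 2*E)
H(d, z) = 4 + d² + 2*d
120369 - 652*H(0*(-5 + j(1)), m(0)) = 120369 - 652*(4 + (0*(-5 + 1))² + 2*(0*(-5 + 1))) = 120369 - 652*(4 + (0*(-4))² + 2*(0*(-4))) = 120369 - 652*(4 + 0² + 2*0) = 120369 - 652*(4 + 0 + 0) = 120369 - 652*4 = 120369 - 1*2608 = 120369 - 2608 = 117761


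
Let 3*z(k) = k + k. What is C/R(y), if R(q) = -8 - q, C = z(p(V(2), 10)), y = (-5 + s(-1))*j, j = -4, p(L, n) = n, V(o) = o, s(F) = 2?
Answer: -⅓ ≈ -0.33333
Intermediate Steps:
z(k) = 2*k/3 (z(k) = (k + k)/3 = (2*k)/3 = 2*k/3)
y = 12 (y = (-5 + 2)*(-4) = -3*(-4) = 12)
C = 20/3 (C = (⅔)*10 = 20/3 ≈ 6.6667)
C/R(y) = 20/(3*(-8 - 1*12)) = 20/(3*(-8 - 12)) = (20/3)/(-20) = (20/3)*(-1/20) = -⅓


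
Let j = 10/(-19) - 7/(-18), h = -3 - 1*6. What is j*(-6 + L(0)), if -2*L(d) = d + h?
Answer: 47/228 ≈ 0.20614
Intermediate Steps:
h = -9 (h = -3 - 6 = -9)
j = -47/342 (j = 10*(-1/19) - 7*(-1/18) = -10/19 + 7/18 = -47/342 ≈ -0.13743)
L(d) = 9/2 - d/2 (L(d) = -(d - 9)/2 = -(-9 + d)/2 = 9/2 - d/2)
j*(-6 + L(0)) = -47*(-6 + (9/2 - 1/2*0))/342 = -47*(-6 + (9/2 + 0))/342 = -47*(-6 + 9/2)/342 = -47/342*(-3/2) = 47/228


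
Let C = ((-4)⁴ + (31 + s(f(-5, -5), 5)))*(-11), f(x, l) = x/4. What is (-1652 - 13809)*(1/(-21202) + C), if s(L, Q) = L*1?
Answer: 2060740643875/42404 ≈ 4.8598e+7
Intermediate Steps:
f(x, l) = x/4 (f(x, l) = x*(¼) = x/4)
s(L, Q) = L
C = -12573/4 (C = ((-4)⁴ + (31 + (¼)*(-5)))*(-11) = (256 + (31 - 5/4))*(-11) = (256 + 119/4)*(-11) = (1143/4)*(-11) = -12573/4 ≈ -3143.3)
(-1652 - 13809)*(1/(-21202) + C) = (-1652 - 13809)*(1/(-21202) - 12573/4) = -15461*(-1/21202 - 12573/4) = -15461*(-133286375/42404) = 2060740643875/42404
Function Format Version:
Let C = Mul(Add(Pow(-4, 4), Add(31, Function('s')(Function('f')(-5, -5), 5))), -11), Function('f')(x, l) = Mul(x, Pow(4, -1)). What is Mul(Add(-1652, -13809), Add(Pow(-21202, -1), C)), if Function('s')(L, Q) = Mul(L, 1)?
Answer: Rational(2060740643875, 42404) ≈ 4.8598e+7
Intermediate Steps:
Function('f')(x, l) = Mul(Rational(1, 4), x) (Function('f')(x, l) = Mul(x, Rational(1, 4)) = Mul(Rational(1, 4), x))
Function('s')(L, Q) = L
C = Rational(-12573, 4) (C = Mul(Add(Pow(-4, 4), Add(31, Mul(Rational(1, 4), -5))), -11) = Mul(Add(256, Add(31, Rational(-5, 4))), -11) = Mul(Add(256, Rational(119, 4)), -11) = Mul(Rational(1143, 4), -11) = Rational(-12573, 4) ≈ -3143.3)
Mul(Add(-1652, -13809), Add(Pow(-21202, -1), C)) = Mul(Add(-1652, -13809), Add(Pow(-21202, -1), Rational(-12573, 4))) = Mul(-15461, Add(Rational(-1, 21202), Rational(-12573, 4))) = Mul(-15461, Rational(-133286375, 42404)) = Rational(2060740643875, 42404)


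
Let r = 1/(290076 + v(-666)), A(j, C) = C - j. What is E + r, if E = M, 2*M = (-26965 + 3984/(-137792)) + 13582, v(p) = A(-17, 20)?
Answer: -33436870807661/4996906312 ≈ -6691.5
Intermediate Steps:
v(p) = 37 (v(p) = 20 - 1*(-17) = 20 + 17 = 37)
M = -115254645/17224 (M = ((-26965 + 3984/(-137792)) + 13582)/2 = ((-26965 + 3984*(-1/137792)) + 13582)/2 = ((-26965 - 249/8612) + 13582)/2 = (-232222829/8612 + 13582)/2 = (½)*(-115254645/8612) = -115254645/17224 ≈ -6691.5)
r = 1/290113 (r = 1/(290076 + 37) = 1/290113 ≈ 3.4469e-6)
E = -115254645/17224 ≈ -6691.5
E + r = -115254645/17224 + 1/290113 = -33436870807661/4996906312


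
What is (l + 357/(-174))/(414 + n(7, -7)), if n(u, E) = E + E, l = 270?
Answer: 15541/23200 ≈ 0.66987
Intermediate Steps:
n(u, E) = 2*E
(l + 357/(-174))/(414 + n(7, -7)) = (270 + 357/(-174))/(414 + 2*(-7)) = (270 + 357*(-1/174))/(414 - 14) = (270 - 119/58)/400 = (15541/58)*(1/400) = 15541/23200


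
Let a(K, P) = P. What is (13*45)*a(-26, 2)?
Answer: 1170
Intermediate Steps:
(13*45)*a(-26, 2) = (13*45)*2 = 585*2 = 1170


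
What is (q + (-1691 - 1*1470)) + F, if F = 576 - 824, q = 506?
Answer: -2903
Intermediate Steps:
F = -248
(q + (-1691 - 1*1470)) + F = (506 + (-1691 - 1*1470)) - 248 = (506 + (-1691 - 1470)) - 248 = (506 - 3161) - 248 = -2655 - 248 = -2903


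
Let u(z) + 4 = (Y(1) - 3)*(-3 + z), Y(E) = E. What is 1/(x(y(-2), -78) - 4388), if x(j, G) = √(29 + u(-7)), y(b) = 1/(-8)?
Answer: -4388/19254499 - 3*√5/19254499 ≈ -0.00022824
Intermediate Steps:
y(b) = -⅛
u(z) = 2 - 2*z (u(z) = -4 + (1 - 3)*(-3 + z) = -4 - 2*(-3 + z) = -4 + (6 - 2*z) = 2 - 2*z)
x(j, G) = 3*√5 (x(j, G) = √(29 + (2 - 2*(-7))) = √(29 + (2 + 14)) = √(29 + 16) = √45 = 3*√5)
1/(x(y(-2), -78) - 4388) = 1/(3*√5 - 4388) = 1/(-4388 + 3*√5)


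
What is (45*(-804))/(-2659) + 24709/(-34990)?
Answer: 1200236969/93038410 ≈ 12.900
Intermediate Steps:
(45*(-804))/(-2659) + 24709/(-34990) = -36180*(-1/2659) + 24709*(-1/34990) = 36180/2659 - 24709/34990 = 1200236969/93038410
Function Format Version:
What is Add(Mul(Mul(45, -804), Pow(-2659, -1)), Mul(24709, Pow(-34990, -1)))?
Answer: Rational(1200236969, 93038410) ≈ 12.900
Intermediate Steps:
Add(Mul(Mul(45, -804), Pow(-2659, -1)), Mul(24709, Pow(-34990, -1))) = Add(Mul(-36180, Rational(-1, 2659)), Mul(24709, Rational(-1, 34990))) = Add(Rational(36180, 2659), Rational(-24709, 34990)) = Rational(1200236969, 93038410)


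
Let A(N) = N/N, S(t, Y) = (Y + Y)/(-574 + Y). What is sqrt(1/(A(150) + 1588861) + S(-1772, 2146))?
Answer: sqrt(1064546727383196354)/624422766 ≈ 1.6524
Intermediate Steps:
S(t, Y) = 2*Y/(-574 + Y) (S(t, Y) = (2*Y)/(-574 + Y) = 2*Y/(-574 + Y))
A(N) = 1
sqrt(1/(A(150) + 1588861) + S(-1772, 2146)) = sqrt(1/(1 + 1588861) + 2*2146/(-574 + 2146)) = sqrt(1/1588862 + 2*2146/1572) = sqrt(1/1588862 + 2*2146*(1/1572)) = sqrt(1/1588862 + 1073/393) = sqrt(1704849319/624422766) = sqrt(1064546727383196354)/624422766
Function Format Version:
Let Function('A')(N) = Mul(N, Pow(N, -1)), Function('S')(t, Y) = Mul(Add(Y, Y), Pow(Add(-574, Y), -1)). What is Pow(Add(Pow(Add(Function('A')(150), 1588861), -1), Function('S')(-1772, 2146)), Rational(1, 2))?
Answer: Mul(Rational(1, 624422766), Pow(1064546727383196354, Rational(1, 2))) ≈ 1.6524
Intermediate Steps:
Function('S')(t, Y) = Mul(2, Y, Pow(Add(-574, Y), -1)) (Function('S')(t, Y) = Mul(Mul(2, Y), Pow(Add(-574, Y), -1)) = Mul(2, Y, Pow(Add(-574, Y), -1)))
Function('A')(N) = 1
Pow(Add(Pow(Add(Function('A')(150), 1588861), -1), Function('S')(-1772, 2146)), Rational(1, 2)) = Pow(Add(Pow(Add(1, 1588861), -1), Mul(2, 2146, Pow(Add(-574, 2146), -1))), Rational(1, 2)) = Pow(Add(Pow(1588862, -1), Mul(2, 2146, Pow(1572, -1))), Rational(1, 2)) = Pow(Add(Rational(1, 1588862), Mul(2, 2146, Rational(1, 1572))), Rational(1, 2)) = Pow(Add(Rational(1, 1588862), Rational(1073, 393)), Rational(1, 2)) = Pow(Rational(1704849319, 624422766), Rational(1, 2)) = Mul(Rational(1, 624422766), Pow(1064546727383196354, Rational(1, 2)))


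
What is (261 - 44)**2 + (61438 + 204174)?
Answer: 312701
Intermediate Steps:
(261 - 44)**2 + (61438 + 204174) = 217**2 + 265612 = 47089 + 265612 = 312701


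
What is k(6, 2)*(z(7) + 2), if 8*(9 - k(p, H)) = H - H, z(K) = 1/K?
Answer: 135/7 ≈ 19.286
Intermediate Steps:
k(p, H) = 9 (k(p, H) = 9 - (H - H)/8 = 9 - 1/8*0 = 9 + 0 = 9)
k(6, 2)*(z(7) + 2) = 9*(1/7 + 2) = 9*(15/7) = 135/7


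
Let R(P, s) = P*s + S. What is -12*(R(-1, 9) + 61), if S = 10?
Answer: -744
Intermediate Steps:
R(P, s) = 10 + P*s (R(P, s) = P*s + 10 = 10 + P*s)
-12*(R(-1, 9) + 61) = -12*((10 - 1*9) + 61) = -12*((10 - 9) + 61) = -12*(1 + 61) = -12*62 = -744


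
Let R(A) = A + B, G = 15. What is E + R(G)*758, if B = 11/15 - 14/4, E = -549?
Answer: 130858/15 ≈ 8723.9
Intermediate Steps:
B = -83/30 (B = 11*(1/15) - 14*¼ = 11/15 - 7/2 = -83/30 ≈ -2.7667)
R(A) = -83/30 + A (R(A) = A - 83/30 = -83/30 + A)
E + R(G)*758 = -549 + (-83/30 + 15)*758 = -549 + (367/30)*758 = -549 + 139093/15 = 130858/15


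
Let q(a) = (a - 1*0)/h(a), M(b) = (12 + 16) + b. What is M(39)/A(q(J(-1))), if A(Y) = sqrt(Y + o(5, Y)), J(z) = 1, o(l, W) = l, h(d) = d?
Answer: 67*sqrt(6)/6 ≈ 27.353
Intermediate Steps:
M(b) = 28 + b
q(a) = 1 (q(a) = (a - 1*0)/a = (a + 0)/a = a/a = 1)
A(Y) = sqrt(5 + Y) (A(Y) = sqrt(Y + 5) = sqrt(5 + Y))
M(39)/A(q(J(-1))) = (28 + 39)/(sqrt(5 + 1)) = 67/(sqrt(6)) = 67*(sqrt(6)/6) = 67*sqrt(6)/6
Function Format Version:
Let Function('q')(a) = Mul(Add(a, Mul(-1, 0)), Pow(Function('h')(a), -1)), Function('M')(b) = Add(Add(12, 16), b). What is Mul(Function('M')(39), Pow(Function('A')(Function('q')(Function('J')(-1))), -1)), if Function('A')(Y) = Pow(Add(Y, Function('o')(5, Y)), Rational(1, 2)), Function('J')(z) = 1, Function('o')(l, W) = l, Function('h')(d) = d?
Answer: Mul(Rational(67, 6), Pow(6, Rational(1, 2))) ≈ 27.353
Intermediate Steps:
Function('M')(b) = Add(28, b)
Function('q')(a) = 1 (Function('q')(a) = Mul(Add(a, Mul(-1, 0)), Pow(a, -1)) = Mul(Add(a, 0), Pow(a, -1)) = Mul(a, Pow(a, -1)) = 1)
Function('A')(Y) = Pow(Add(5, Y), Rational(1, 2)) (Function('A')(Y) = Pow(Add(Y, 5), Rational(1, 2)) = Pow(Add(5, Y), Rational(1, 2)))
Mul(Function('M')(39), Pow(Function('A')(Function('q')(Function('J')(-1))), -1)) = Mul(Add(28, 39), Pow(Pow(Add(5, 1), Rational(1, 2)), -1)) = Mul(67, Pow(Pow(6, Rational(1, 2)), -1)) = Mul(67, Mul(Rational(1, 6), Pow(6, Rational(1, 2)))) = Mul(Rational(67, 6), Pow(6, Rational(1, 2)))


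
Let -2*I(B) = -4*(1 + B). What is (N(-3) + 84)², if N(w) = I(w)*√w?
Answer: 7008 - 672*I*√3 ≈ 7008.0 - 1163.9*I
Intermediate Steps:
I(B) = 2 + 2*B (I(B) = -(-2)*(1 + B) = -(-4 - 4*B)/2 = 2 + 2*B)
N(w) = √w*(2 + 2*w) (N(w) = (2 + 2*w)*√w = √w*(2 + 2*w))
(N(-3) + 84)² = (2*√(-3)*(1 - 3) + 84)² = (2*(I*√3)*(-2) + 84)² = (-4*I*√3 + 84)² = (84 - 4*I*√3)²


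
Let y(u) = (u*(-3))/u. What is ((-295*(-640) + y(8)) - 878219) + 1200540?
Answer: 511118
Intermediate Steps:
y(u) = -3 (y(u) = (-3*u)/u = -3)
((-295*(-640) + y(8)) - 878219) + 1200540 = ((-295*(-640) - 3) - 878219) + 1200540 = ((188800 - 3) - 878219) + 1200540 = (188797 - 878219) + 1200540 = -689422 + 1200540 = 511118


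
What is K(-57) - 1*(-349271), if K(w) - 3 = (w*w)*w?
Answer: 164081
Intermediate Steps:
K(w) = 3 + w³ (K(w) = 3 + (w*w)*w = 3 + w²*w = 3 + w³)
K(-57) - 1*(-349271) = (3 + (-57)³) - 1*(-349271) = (3 - 185193) + 349271 = -185190 + 349271 = 164081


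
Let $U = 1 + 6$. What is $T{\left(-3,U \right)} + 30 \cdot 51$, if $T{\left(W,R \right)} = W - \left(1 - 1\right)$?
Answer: $1527$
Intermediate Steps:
$U = 7$
$T{\left(W,R \right)} = W$ ($T{\left(W,R \right)} = W - 0 = W + 0 = W$)
$T{\left(-3,U \right)} + 30 \cdot 51 = -3 + 30 \cdot 51 = -3 + 1530 = 1527$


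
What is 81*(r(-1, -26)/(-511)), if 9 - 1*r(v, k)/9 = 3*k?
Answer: -63423/511 ≈ -124.12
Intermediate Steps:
r(v, k) = 81 - 27*k
81*(r(-1, -26)/(-511)) = 81*((81 - 27*(-26))/(-511)) = 81*((81 + 702)*(-1/511)) = 81*(783*(-1/511)) = 81*(-783/511) = -63423/511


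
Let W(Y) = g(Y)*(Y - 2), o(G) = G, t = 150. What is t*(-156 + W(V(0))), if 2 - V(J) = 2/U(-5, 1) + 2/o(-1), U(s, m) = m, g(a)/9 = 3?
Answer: -23400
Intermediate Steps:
g(a) = 27 (g(a) = 9*3 = 27)
V(J) = 2 (V(J) = 2 - (2/1 + 2/(-1)) = 2 - (2*1 + 2*(-1)) = 2 - (2 - 2) = 2 - 1*0 = 2 + 0 = 2)
W(Y) = -54 + 27*Y (W(Y) = 27*(Y - 2) = 27*(-2 + Y) = -54 + 27*Y)
t*(-156 + W(V(0))) = 150*(-156 + (-54 + 27*2)) = 150*(-156 + (-54 + 54)) = 150*(-156 + 0) = 150*(-156) = -23400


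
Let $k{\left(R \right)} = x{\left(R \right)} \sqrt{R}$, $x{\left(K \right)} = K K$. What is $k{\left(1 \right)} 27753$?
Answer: $27753$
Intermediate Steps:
$x{\left(K \right)} = K^{2}$
$k{\left(R \right)} = R^{\frac{5}{2}}$ ($k{\left(R \right)} = R^{2} \sqrt{R} = R^{\frac{5}{2}}$)
$k{\left(1 \right)} 27753 = 1^{\frac{5}{2}} \cdot 27753 = 1 \cdot 27753 = 27753$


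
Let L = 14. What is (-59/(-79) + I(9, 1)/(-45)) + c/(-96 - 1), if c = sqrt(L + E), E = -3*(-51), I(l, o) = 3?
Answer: 806/1185 - sqrt(167)/97 ≈ 0.54694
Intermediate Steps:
E = 153
c = sqrt(167) (c = sqrt(14 + 153) = sqrt(167) ≈ 12.923)
(-59/(-79) + I(9, 1)/(-45)) + c/(-96 - 1) = (-59/(-79) + 3/(-45)) + sqrt(167)/(-96 - 1) = (-59*(-1/79) + 3*(-1/45)) + sqrt(167)/(-97) = (59/79 - 1/15) + sqrt(167)*(-1/97) = 806/1185 - sqrt(167)/97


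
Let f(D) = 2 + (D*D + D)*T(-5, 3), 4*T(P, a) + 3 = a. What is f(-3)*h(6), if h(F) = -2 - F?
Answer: -16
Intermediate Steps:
T(P, a) = -¾ + a/4
f(D) = 2 (f(D) = 2 + (D*D + D)*(-¾ + (¼)*3) = 2 + (D² + D)*(-¾ + ¾) = 2 + (D + D²)*0 = 2 + 0 = 2)
f(-3)*h(6) = 2*(-2 - 1*6) = 2*(-2 - 6) = 2*(-8) = -16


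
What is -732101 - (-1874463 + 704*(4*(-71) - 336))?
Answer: 1578842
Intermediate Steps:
-732101 - (-1874463 + 704*(4*(-71) - 336)) = -732101 - (-1874463 + 704*(-284 - 336)) = -732101 - (-1874463 + 704*(-620)) = -732101 - (-1874463 - 436480) = -732101 - 1*(-2310943) = -732101 + 2310943 = 1578842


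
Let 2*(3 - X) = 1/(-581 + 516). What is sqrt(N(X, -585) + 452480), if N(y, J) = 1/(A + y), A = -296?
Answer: sqrt(656445273862510)/38089 ≈ 672.67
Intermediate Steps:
X = 391/130 (X = 3 - 1/(2*(-581 + 516)) = 3 - 1/2/(-65) = 3 - 1/2*(-1/65) = 3 + 1/130 = 391/130 ≈ 3.0077)
N(y, J) = 1/(-296 + y)
sqrt(N(X, -585) + 452480) = sqrt(1/(-296 + 391/130) + 452480) = sqrt(1/(-38089/130) + 452480) = sqrt(-130/38089 + 452480) = sqrt(17234510590/38089) = sqrt(656445273862510)/38089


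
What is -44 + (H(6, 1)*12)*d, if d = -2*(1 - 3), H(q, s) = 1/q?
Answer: -36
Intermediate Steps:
d = 4 (d = -2*(-2) = 4)
-44 + (H(6, 1)*12)*d = -44 + (12/6)*4 = -44 + ((⅙)*12)*4 = -44 + 2*4 = -44 + 8 = -36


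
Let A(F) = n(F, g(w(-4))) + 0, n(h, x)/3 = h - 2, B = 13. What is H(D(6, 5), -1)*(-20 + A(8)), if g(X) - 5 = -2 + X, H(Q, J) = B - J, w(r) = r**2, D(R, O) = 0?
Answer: -28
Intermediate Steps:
H(Q, J) = 13 - J
g(X) = 3 + X (g(X) = 5 + (-2 + X) = 3 + X)
n(h, x) = -6 + 3*h (n(h, x) = 3*(h - 2) = 3*(-2 + h) = -6 + 3*h)
A(F) = -6 + 3*F (A(F) = (-6 + 3*F) + 0 = -6 + 3*F)
H(D(6, 5), -1)*(-20 + A(8)) = (13 - 1*(-1))*(-20 + (-6 + 3*8)) = (13 + 1)*(-20 + (-6 + 24)) = 14*(-20 + 18) = 14*(-2) = -28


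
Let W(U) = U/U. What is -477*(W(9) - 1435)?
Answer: 684018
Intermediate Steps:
W(U) = 1
-477*(W(9) - 1435) = -477*(1 - 1435) = -477*(-1434) = 684018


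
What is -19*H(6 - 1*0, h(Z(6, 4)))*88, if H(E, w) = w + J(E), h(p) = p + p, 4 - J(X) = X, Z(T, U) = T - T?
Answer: 3344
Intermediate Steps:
Z(T, U) = 0
J(X) = 4 - X
h(p) = 2*p
H(E, w) = 4 + w - E (H(E, w) = w + (4 - E) = 4 + w - E)
-19*H(6 - 1*0, h(Z(6, 4)))*88 = -19*(4 + 2*0 - (6 - 1*0))*88 = -19*(4 + 0 - (6 + 0))*88 = -19*(4 + 0 - 1*6)*88 = -19*(4 + 0 - 6)*88 = -19*(-2)*88 = 38*88 = 3344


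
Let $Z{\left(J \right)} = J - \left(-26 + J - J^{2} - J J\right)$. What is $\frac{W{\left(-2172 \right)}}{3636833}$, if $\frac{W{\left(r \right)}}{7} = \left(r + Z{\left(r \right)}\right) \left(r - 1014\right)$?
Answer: $- \frac{210375256644}{3636833} \approx -57846.0$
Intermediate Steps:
$Z{\left(J \right)} = 26 + 2 J^{2}$ ($Z{\left(J \right)} = J - \left(-26 + J - 2 J^{2}\right) = J + \left(26 - J + 2 J^{2}\right) = 26 + 2 J^{2}$)
$W{\left(r \right)} = 7 \left(-1014 + r\right) \left(26 + r + 2 r^{2}\right)$ ($W{\left(r \right)} = 7 \left(r + \left(26 + 2 r^{2}\right)\right) \left(r - 1014\right) = 7 \left(26 + r + 2 r^{2}\right) \left(-1014 + r\right) = 7 \left(-1014 + r\right) \left(26 + r + 2 r^{2}\right)$)
$\frac{W{\left(-2172 \right)}}{3636833} = \frac{-184548 - 14189 \left(-2172\right)^{2} - -15021552 + 14 \left(-2172\right)^{3}}{3636833} = \left(-184548 - 66937799376 + 15021552 + 14 \left(-10246592448\right)\right) \frac{1}{3636833} = \left(-184548 - 66937799376 + 15021552 - 143452294272\right) \frac{1}{3636833} = \left(-210375256644\right) \frac{1}{3636833} = - \frac{210375256644}{3636833}$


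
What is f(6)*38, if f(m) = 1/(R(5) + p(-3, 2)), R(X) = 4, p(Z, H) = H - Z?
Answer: 38/9 ≈ 4.2222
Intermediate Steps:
f(m) = 1/9 (f(m) = 1/(4 + (2 - 1*(-3))) = 1/(4 + (2 + 3)) = 1/(4 + 5) = 1/9)
f(6)*38 = (1/9)*38 = 38/9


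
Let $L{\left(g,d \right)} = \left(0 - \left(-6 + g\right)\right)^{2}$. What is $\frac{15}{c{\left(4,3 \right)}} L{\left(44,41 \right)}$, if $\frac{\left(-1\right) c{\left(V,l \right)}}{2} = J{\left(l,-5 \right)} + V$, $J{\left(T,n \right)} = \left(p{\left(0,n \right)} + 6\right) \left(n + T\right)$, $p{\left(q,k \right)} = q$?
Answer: $\frac{5415}{4} \approx 1353.8$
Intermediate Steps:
$J{\left(T,n \right)} = 6 T + 6 n$ ($J{\left(T,n \right)} = \left(0 + 6\right) \left(n + T\right) = 6 \left(T + n\right) = 6 T + 6 n$)
$c{\left(V,l \right)} = 60 - 12 l - 2 V$ ($c{\left(V,l \right)} = - 2 \left(\left(6 l + 6 \left(-5\right)\right) + V\right) = - 2 \left(\left(6 l - 30\right) + V\right) = - 2 \left(\left(-30 + 6 l\right) + V\right) = - 2 \left(-30 + V + 6 l\right) = 60 - 12 l - 2 V$)
$L{\left(g,d \right)} = \left(6 - g\right)^{2}$ ($L{\left(g,d \right)} = \left(0 - \left(-6 + g\right)\right)^{2} = \left(6 - g\right)^{2}$)
$\frac{15}{c{\left(4,3 \right)}} L{\left(44,41 \right)} = \frac{15}{60 - 36 - 8} \left(-6 + 44\right)^{2} = \frac{15}{60 - 36 - 8} \cdot 38^{2} = \frac{15}{16} \cdot 1444 = \frac{5415}{4}$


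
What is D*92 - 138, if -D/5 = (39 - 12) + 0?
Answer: -12558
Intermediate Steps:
D = -135 (D = -5*((39 - 12) + 0) = -5*(27 + 0) = -5*27 = -135)
D*92 - 138 = -135*92 - 138 = -12420 - 138 = -12558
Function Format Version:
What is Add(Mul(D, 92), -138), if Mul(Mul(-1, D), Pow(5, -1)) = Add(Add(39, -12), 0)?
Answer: -12558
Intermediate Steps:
D = -135 (D = Mul(-5, Add(Add(39, -12), 0)) = Mul(-5, Add(27, 0)) = Mul(-5, 27) = -135)
Add(Mul(D, 92), -138) = Add(Mul(-135, 92), -138) = Add(-12420, -138) = -12558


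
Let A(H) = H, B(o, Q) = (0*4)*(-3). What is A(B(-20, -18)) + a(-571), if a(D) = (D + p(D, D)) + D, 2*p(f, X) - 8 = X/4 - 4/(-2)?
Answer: -9667/8 ≈ -1208.4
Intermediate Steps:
B(o, Q) = 0 (B(o, Q) = 0*(-3) = 0)
p(f, X) = 5 + X/8 (p(f, X) = 4 + (X/4 - 4/(-2))/2 = 4 + (X*(¼) - 4*(-½))/2 = 4 + (X/4 + 2)/2 = 4 + (2 + X/4)/2 = 4 + (1 + X/8) = 5 + X/8)
a(D) = 5 + 17*D/8 (a(D) = (D + (5 + D/8)) + D = (5 + 9*D/8) + D = 5 + 17*D/8)
A(B(-20, -18)) + a(-571) = 0 + (5 + (17/8)*(-571)) = 0 + (5 - 9707/8) = 0 - 9667/8 = -9667/8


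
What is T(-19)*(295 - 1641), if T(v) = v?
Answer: 25574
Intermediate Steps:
T(-19)*(295 - 1641) = -19*(295 - 1641) = -19*(-1346) = 25574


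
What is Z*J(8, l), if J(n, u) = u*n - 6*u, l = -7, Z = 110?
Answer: -1540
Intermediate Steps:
J(n, u) = -6*u + n*u (J(n, u) = n*u - 6*u = -6*u + n*u)
Z*J(8, l) = 110*(-7*(-6 + 8)) = 110*(-7*2) = 110*(-14) = -1540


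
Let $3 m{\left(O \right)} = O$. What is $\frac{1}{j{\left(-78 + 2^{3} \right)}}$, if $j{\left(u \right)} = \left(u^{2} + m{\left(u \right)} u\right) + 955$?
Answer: $\frac{3}{22465} \approx 0.00013354$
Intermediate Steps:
$m{\left(O \right)} = \frac{O}{3}$
$j{\left(u \right)} = 955 + \frac{4 u^{2}}{3}$ ($j{\left(u \right)} = \left(u^{2} + \frac{u}{3} u\right) + 955 = \left(u^{2} + \frac{u^{2}}{3}\right) + 955 = \frac{4 u^{2}}{3} + 955 = 955 + \frac{4 u^{2}}{3}$)
$\frac{1}{j{\left(-78 + 2^{3} \right)}} = \frac{1}{955 + \frac{4 \left(-78 + 2^{3}\right)^{2}}{3}} = \frac{1}{955 + \frac{4 \left(-78 + 8\right)^{2}}{3}} = \frac{1}{955 + \frac{4 \left(-70\right)^{2}}{3}} = \frac{1}{955 + \frac{4}{3} \cdot 4900} = \frac{1}{955 + \frac{19600}{3}} = \frac{1}{\frac{22465}{3}} = \frac{3}{22465}$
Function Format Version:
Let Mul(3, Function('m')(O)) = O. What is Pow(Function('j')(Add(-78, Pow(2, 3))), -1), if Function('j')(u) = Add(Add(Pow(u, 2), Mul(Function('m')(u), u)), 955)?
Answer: Rational(3, 22465) ≈ 0.00013354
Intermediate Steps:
Function('m')(O) = Mul(Rational(1, 3), O)
Function('j')(u) = Add(955, Mul(Rational(4, 3), Pow(u, 2))) (Function('j')(u) = Add(Add(Pow(u, 2), Mul(Mul(Rational(1, 3), u), u)), 955) = Add(Add(Pow(u, 2), Mul(Rational(1, 3), Pow(u, 2))), 955) = Add(Mul(Rational(4, 3), Pow(u, 2)), 955) = Add(955, Mul(Rational(4, 3), Pow(u, 2))))
Pow(Function('j')(Add(-78, Pow(2, 3))), -1) = Pow(Add(955, Mul(Rational(4, 3), Pow(Add(-78, Pow(2, 3)), 2))), -1) = Pow(Add(955, Mul(Rational(4, 3), Pow(Add(-78, 8), 2))), -1) = Pow(Add(955, Mul(Rational(4, 3), Pow(-70, 2))), -1) = Pow(Add(955, Mul(Rational(4, 3), 4900)), -1) = Pow(Add(955, Rational(19600, 3)), -1) = Pow(Rational(22465, 3), -1) = Rational(3, 22465)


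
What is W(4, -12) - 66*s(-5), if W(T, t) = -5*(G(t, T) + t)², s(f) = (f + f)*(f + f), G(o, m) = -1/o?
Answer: -1052645/144 ≈ -7310.0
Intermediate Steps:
s(f) = 4*f² (s(f) = (2*f)*(2*f) = 4*f²)
W(T, t) = -5*(t - 1/t)² (W(T, t) = -5*(-1/t + t)² = -5*(t - 1/t)²)
W(4, -12) - 66*s(-5) = -5*(-1 + (-12)²)²/(-12)² - 264*(-5)² = -5*1/144*(-1 + 144)² - 264*25 = -5*1/144*143² - 66*100 = -5*1/144*20449 - 6600 = -102245/144 - 6600 = -1052645/144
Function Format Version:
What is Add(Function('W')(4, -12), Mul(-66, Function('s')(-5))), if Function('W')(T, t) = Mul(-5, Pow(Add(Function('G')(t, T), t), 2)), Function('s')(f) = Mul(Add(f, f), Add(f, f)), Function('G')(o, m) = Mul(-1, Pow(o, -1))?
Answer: Rational(-1052645, 144) ≈ -7310.0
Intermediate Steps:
Function('s')(f) = Mul(4, Pow(f, 2)) (Function('s')(f) = Mul(Mul(2, f), Mul(2, f)) = Mul(4, Pow(f, 2)))
Function('W')(T, t) = Mul(-5, Pow(Add(t, Mul(-1, Pow(t, -1))), 2)) (Function('W')(T, t) = Mul(-5, Pow(Add(Mul(-1, Pow(t, -1)), t), 2)) = Mul(-5, Pow(Add(t, Mul(-1, Pow(t, -1))), 2)))
Add(Function('W')(4, -12), Mul(-66, Function('s')(-5))) = Add(Mul(-5, Pow(-12, -2), Pow(Add(-1, Pow(-12, 2)), 2)), Mul(-66, Mul(4, Pow(-5, 2)))) = Add(Mul(-5, Rational(1, 144), Pow(Add(-1, 144), 2)), Mul(-66, Mul(4, 25))) = Add(Mul(-5, Rational(1, 144), Pow(143, 2)), Mul(-66, 100)) = Add(Mul(-5, Rational(1, 144), 20449), -6600) = Add(Rational(-102245, 144), -6600) = Rational(-1052645, 144)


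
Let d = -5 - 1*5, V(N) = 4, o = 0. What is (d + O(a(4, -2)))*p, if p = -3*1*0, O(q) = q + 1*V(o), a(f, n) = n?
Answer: 0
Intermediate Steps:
d = -10 (d = -5 - 5 = -10)
O(q) = 4 + q (O(q) = q + 1*4 = q + 4 = 4 + q)
p = 0 (p = -3*0 = 0)
(d + O(a(4, -2)))*p = (-10 + (4 - 2))*0 = (-10 + 2)*0 = -8*0 = 0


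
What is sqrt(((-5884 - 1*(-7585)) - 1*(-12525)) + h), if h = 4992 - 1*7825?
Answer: sqrt(11393) ≈ 106.74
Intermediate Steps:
h = -2833 (h = 4992 - 7825 = -2833)
sqrt(((-5884 - 1*(-7585)) - 1*(-12525)) + h) = sqrt(((-5884 - 1*(-7585)) - 1*(-12525)) - 2833) = sqrt(((-5884 + 7585) + 12525) - 2833) = sqrt((1701 + 12525) - 2833) = sqrt(14226 - 2833) = sqrt(11393)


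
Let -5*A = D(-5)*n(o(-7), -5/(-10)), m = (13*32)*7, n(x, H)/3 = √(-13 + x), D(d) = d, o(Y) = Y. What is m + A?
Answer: 2912 + 6*I*√5 ≈ 2912.0 + 13.416*I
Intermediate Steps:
n(x, H) = 3*√(-13 + x)
m = 2912 (m = 416*7 = 2912)
A = 6*I*√5 (A = -(-1)*3*√(-13 - 7) = -(-1)*3*√(-20) = -(-1)*3*(2*I*√5) = -(-1)*6*I*√5 = -(-6)*I*√5 = 6*I*√5 ≈ 13.416*I)
m + A = 2912 + 6*I*√5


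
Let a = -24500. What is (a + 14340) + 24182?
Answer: 14022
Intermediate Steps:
(a + 14340) + 24182 = (-24500 + 14340) + 24182 = -10160 + 24182 = 14022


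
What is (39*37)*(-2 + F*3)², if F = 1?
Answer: 1443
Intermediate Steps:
(39*37)*(-2 + F*3)² = (39*37)*(-2 + 1*3)² = 1443*(-2 + 3)² = 1443*1² = 1443*1 = 1443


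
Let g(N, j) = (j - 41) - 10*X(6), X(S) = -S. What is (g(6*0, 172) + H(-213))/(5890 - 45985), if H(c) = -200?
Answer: 1/4455 ≈ 0.00022447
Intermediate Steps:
g(N, j) = 19 + j (g(N, j) = (j - 41) - (-10)*6 = (-41 + j) - 10*(-6) = (-41 + j) + 60 = 19 + j)
(g(6*0, 172) + H(-213))/(5890 - 45985) = ((19 + 172) - 200)/(5890 - 45985) = (191 - 200)/(-40095) = -9*(-1/40095) = 1/4455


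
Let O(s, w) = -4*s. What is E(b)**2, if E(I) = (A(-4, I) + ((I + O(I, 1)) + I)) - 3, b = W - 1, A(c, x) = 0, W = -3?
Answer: 25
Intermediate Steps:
b = -4 (b = -3 - 1 = -4)
E(I) = -3 - 2*I (E(I) = (0 + ((I - 4*I) + I)) - 3 = (0 + (-3*I + I)) - 3 = (0 - 2*I) - 3 = -2*I - 3 = -3 - 2*I)
E(b)**2 = (-3 - 2*(-4))**2 = (-3 + 8)**2 = 5**2 = 25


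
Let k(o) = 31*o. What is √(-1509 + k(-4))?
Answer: I*√1633 ≈ 40.41*I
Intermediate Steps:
√(-1509 + k(-4)) = √(-1509 + 31*(-4)) = √(-1509 - 124) = √(-1633) = I*√1633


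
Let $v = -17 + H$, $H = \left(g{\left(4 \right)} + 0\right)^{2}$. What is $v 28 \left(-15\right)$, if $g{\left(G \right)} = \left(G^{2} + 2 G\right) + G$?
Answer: $-322140$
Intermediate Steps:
$g{\left(G \right)} = G^{2} + 3 G$
$H = 784$ ($H = \left(4 \left(3 + 4\right) + 0\right)^{2} = \left(4 \cdot 7 + 0\right)^{2} = \left(28 + 0\right)^{2} = 28^{2} = 784$)
$v = 767$ ($v = -17 + 784 = 767$)
$v 28 \left(-15\right) = 767 \cdot 28 \left(-15\right) = 21476 \left(-15\right) = -322140$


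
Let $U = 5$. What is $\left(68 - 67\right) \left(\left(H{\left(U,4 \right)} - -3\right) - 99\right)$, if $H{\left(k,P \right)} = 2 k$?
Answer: $-86$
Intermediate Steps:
$\left(68 - 67\right) \left(\left(H{\left(U,4 \right)} - -3\right) - 99\right) = \left(68 - 67\right) \left(\left(2 \cdot 5 - -3\right) - 99\right) = 1 \left(\left(10 + 3\right) - 99\right) = 1 \left(13 - 99\right) = 1 \left(-86\right) = -86$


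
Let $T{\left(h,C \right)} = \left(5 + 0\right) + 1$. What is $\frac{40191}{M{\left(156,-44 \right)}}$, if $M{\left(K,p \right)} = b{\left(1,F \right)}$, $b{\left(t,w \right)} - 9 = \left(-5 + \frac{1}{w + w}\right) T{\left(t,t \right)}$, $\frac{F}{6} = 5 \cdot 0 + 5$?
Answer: $- \frac{401910}{209} \approx -1923.0$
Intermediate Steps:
$T{\left(h,C \right)} = 6$ ($T{\left(h,C \right)} = 5 + 1 = 6$)
$F = 30$ ($F = 6 \left(5 \cdot 0 + 5\right) = 6 \left(0 + 5\right) = 6 \cdot 5 = 30$)
$b{\left(t,w \right)} = -21 + \frac{3}{w}$ ($b{\left(t,w \right)} = 9 + \left(-5 + \frac{1}{w + w}\right) 6 = 9 + \left(-5 + \frac{1}{2 w}\right) 6 = 9 - \left(30 - \frac{3}{w}\right) = -21 + \frac{3}{w}$)
$M{\left(K,p \right)} = - \frac{209}{10}$ ($M{\left(K,p \right)} = -21 + \frac{3}{30} = -21 + 3 \cdot \frac{1}{30} = -21 + \frac{1}{10} = - \frac{209}{10}$)
$\frac{40191}{M{\left(156,-44 \right)}} = \frac{40191}{- \frac{209}{10}} = 40191 \left(- \frac{10}{209}\right) = - \frac{401910}{209}$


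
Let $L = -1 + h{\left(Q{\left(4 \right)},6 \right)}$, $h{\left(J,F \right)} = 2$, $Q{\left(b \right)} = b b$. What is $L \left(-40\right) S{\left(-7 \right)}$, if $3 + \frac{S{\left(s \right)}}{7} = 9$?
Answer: $-1680$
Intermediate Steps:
$S{\left(s \right)} = 42$ ($S{\left(s \right)} = -21 + 7 \cdot 9 = -21 + 63 = 42$)
$Q{\left(b \right)} = b^{2}$
$L = 1$ ($L = -1 + 2 = 1$)
$L \left(-40\right) S{\left(-7 \right)} = 1 \left(-40\right) 42 = \left(-40\right) 42 = -1680$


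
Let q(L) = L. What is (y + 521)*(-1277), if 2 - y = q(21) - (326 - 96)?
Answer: -934764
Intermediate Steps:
y = 211 (y = 2 - (21 - (326 - 96)) = 2 - (21 - 1*230) = 2 - (21 - 230) = 2 - 1*(-209) = 2 + 209 = 211)
(y + 521)*(-1277) = (211 + 521)*(-1277) = 732*(-1277) = -934764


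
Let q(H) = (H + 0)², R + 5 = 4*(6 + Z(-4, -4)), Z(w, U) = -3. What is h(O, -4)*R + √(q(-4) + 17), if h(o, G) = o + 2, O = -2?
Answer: √33 ≈ 5.7446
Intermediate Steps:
h(o, G) = 2 + o
R = 7 (R = -5 + 4*(6 - 3) = -5 + 4*3 = -5 + 12 = 7)
q(H) = H²
h(O, -4)*R + √(q(-4) + 17) = (2 - 2)*7 + √((-4)² + 17) = 0*7 + √(16 + 17) = 0 + √33 = √33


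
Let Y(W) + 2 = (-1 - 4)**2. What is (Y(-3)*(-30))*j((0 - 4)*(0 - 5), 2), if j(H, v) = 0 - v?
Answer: 1380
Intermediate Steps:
Y(W) = 23 (Y(W) = -2 + (-1 - 4)**2 = -2 + (-5)**2 = -2 + 25 = 23)
j(H, v) = -v
(Y(-3)*(-30))*j((0 - 4)*(0 - 5), 2) = (23*(-30))*(-1*2) = -690*(-2) = 1380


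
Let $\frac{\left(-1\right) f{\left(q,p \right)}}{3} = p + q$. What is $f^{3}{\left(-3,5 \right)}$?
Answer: $-216$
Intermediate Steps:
$f{\left(q,p \right)} = - 3 p - 3 q$ ($f{\left(q,p \right)} = - 3 \left(p + q\right) = - 3 p - 3 q$)
$f^{3}{\left(-3,5 \right)} = \left(\left(-3\right) 5 - -9\right)^{3} = \left(-15 + 9\right)^{3} = \left(-6\right)^{3} = -216$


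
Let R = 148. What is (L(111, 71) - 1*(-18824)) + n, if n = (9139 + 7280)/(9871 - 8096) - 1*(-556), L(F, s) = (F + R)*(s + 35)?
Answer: 83146769/1775 ≈ 46843.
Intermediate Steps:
L(F, s) = (35 + s)*(148 + F) (L(F, s) = (F + 148)*(s + 35) = (148 + F)*(35 + s) = (35 + s)*(148 + F))
n = 1003319/1775 (n = 16419/1775 + 556 = 1003319/1775 ≈ 565.25)
(L(111, 71) - 1*(-18824)) + n = ((5180 + 35*111 + 148*71 + 111*71) - 1*(-18824)) + 1003319/1775 = ((5180 + 3885 + 10508 + 7881) + 18824) + 1003319/1775 = (27454 + 18824) + 1003319/1775 = 46278 + 1003319/1775 = 83146769/1775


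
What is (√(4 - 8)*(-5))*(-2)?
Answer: 20*I ≈ 20.0*I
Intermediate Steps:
(√(4 - 8)*(-5))*(-2) = (√(-4)*(-5))*(-2) = ((2*I)*(-5))*(-2) = -10*I*(-2) = 20*I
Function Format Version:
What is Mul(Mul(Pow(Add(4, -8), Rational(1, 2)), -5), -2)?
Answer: Mul(20, I) ≈ Mul(20.000, I)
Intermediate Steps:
Mul(Mul(Pow(Add(4, -8), Rational(1, 2)), -5), -2) = Mul(Mul(Pow(-4, Rational(1, 2)), -5), -2) = Mul(Mul(Mul(2, I), -5), -2) = Mul(Mul(-10, I), -2) = Mul(20, I)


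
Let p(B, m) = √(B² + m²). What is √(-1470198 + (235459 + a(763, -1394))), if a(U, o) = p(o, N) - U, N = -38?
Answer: √(-1235502 + 2*√486170) ≈ 1110.9*I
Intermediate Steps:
a(U, o) = √(1444 + o²) - U (a(U, o) = √(o² + (-38)²) - U = √(o² + 1444) - U = √(1444 + o²) - U)
√(-1470198 + (235459 + a(763, -1394))) = √(-1470198 + (235459 + (√(1444 + (-1394)²) - 1*763))) = √(-1470198 + (235459 + (√(1444 + 1943236) - 763))) = √(-1470198 + (235459 + (√1944680 - 763))) = √(-1470198 + (235459 + (2*√486170 - 763))) = √(-1470198 + (235459 + (-763 + 2*√486170))) = √(-1470198 + (234696 + 2*√486170)) = √(-1235502 + 2*√486170)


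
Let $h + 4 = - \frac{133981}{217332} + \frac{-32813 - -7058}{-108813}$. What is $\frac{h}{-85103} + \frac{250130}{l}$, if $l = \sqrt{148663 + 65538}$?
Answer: $\frac{34525225519}{670854096064116} + \frac{250130 \sqrt{214201}}{214201} \approx 540.45$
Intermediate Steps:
$h = - \frac{34525225519}{7882848972}$ ($h = -4 - \left(\frac{133981}{217332} - \frac{-32813 - -7058}{-108813}\right) = -4 - \left(\frac{133981}{217332} - \left(-32813 + 7058\right) \left(- \frac{1}{108813}\right)\right) = -4 - \frac{2993829631}{7882848972} = - \frac{34525225519}{7882848972} \approx -4.3798$)
$l = \sqrt{214201} \approx 462.82$
$\frac{h}{-85103} + \frac{250130}{l} = - \frac{34525225519}{7882848972 \left(-85103\right)} + \frac{250130}{\sqrt{214201}} = \left(- \frac{34525225519}{7882848972}\right) \left(- \frac{1}{85103}\right) + 250130 \frac{\sqrt{214201}}{214201} = \frac{34525225519}{670854096064116} + \frac{250130 \sqrt{214201}}{214201}$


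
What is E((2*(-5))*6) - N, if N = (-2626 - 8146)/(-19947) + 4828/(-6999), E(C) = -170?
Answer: -2634736458/15512117 ≈ -169.85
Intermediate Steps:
N = -2323432/15512117 (N = -10772*(-1/19947) + 4828*(-1/6999) = 10772/19947 - 4828/6999 = -2323432/15512117 ≈ -0.14978)
E((2*(-5))*6) - N = -170 - 1*(-2323432/15512117) = -170 + 2323432/15512117 = -2634736458/15512117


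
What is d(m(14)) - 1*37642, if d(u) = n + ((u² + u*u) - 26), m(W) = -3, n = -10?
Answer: -37660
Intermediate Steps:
d(u) = -36 + 2*u² (d(u) = -10 + ((u² + u*u) - 26) = -10 + ((u² + u²) - 26) = -10 + (2*u² - 26) = -10 + (-26 + 2*u²) = -36 + 2*u²)
d(m(14)) - 1*37642 = (-36 + 2*(-3)²) - 1*37642 = (-36 + 2*9) - 37642 = (-36 + 18) - 37642 = -18 - 37642 = -37660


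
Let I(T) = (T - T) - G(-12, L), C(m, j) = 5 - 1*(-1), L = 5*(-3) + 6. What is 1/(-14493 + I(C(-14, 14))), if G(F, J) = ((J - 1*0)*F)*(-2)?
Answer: -1/14277 ≈ -7.0043e-5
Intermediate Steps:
L = -9 (L = -15 + 6 = -9)
C(m, j) = 6 (C(m, j) = 5 + 1 = 6)
G(F, J) = -2*F*J (G(F, J) = ((J + 0)*F)*(-2) = (J*F)*(-2) = (F*J)*(-2) = -2*F*J)
I(T) = 216 (I(T) = (T - T) - (-2)*(-12)*(-9) = 0 - 1*(-216) = 0 + 216 = 216)
1/(-14493 + I(C(-14, 14))) = 1/(-14493 + 216) = 1/(-14277) = -1/14277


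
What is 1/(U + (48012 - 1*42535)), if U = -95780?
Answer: -1/90303 ≈ -1.1074e-5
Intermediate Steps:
1/(U + (48012 - 1*42535)) = 1/(-95780 + (48012 - 1*42535)) = 1/(-95780 + (48012 - 42535)) = 1/(-95780 + 5477) = 1/(-90303) = -1/90303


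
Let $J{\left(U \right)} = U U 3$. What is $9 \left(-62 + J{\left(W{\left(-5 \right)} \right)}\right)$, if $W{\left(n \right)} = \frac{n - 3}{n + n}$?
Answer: $- \frac{13518}{25} \approx -540.72$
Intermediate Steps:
$W{\left(n \right)} = \frac{-3 + n}{2 n}$
$J{\left(U \right)} = 3 U^{2}$ ($J{\left(U \right)} = U^{2} \cdot 3 = 3 U^{2}$)
$9 \left(-62 + J{\left(W{\left(-5 \right)} \right)}\right) = 9 \left(-62 + 3 \left(\frac{-3 - 5}{2 \left(-5\right)}\right)^{2}\right) = 9 \left(-62 + 3 \left(\frac{1}{2} \left(- \frac{1}{5}\right) \left(-8\right)\right)^{2}\right) = 9 \left(-62 + 3 \left(\frac{4}{5}\right)^{2}\right) = 9 \left(-62 + 3 \cdot \frac{16}{25}\right) = 9 \left(-62 + \frac{48}{25}\right) = 9 \left(- \frac{1502}{25}\right) = - \frac{13518}{25}$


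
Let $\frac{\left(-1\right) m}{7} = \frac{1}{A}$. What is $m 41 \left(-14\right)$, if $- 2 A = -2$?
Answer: $4018$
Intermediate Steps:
$A = 1$ ($A = \left(- \frac{1}{2}\right) \left(-2\right) = 1$)
$m = -7$ ($m = - \frac{7}{1} = \left(-7\right) 1 = -7$)
$m 41 \left(-14\right) = \left(-7\right) 41 \left(-14\right) = \left(-287\right) \left(-14\right) = 4018$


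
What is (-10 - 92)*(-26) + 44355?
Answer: 47007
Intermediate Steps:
(-10 - 92)*(-26) + 44355 = -102*(-26) + 44355 = 2652 + 44355 = 47007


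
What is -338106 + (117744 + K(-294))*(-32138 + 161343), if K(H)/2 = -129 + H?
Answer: 15103467984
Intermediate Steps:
K(H) = -258 + 2*H (K(H) = 2*(-129 + H) = -258 + 2*H)
-338106 + (117744 + K(-294))*(-32138 + 161343) = -338106 + (117744 + (-258 + 2*(-294)))*(-32138 + 161343) = -338106 + (117744 + (-258 - 588))*129205 = -338106 + (117744 - 846)*129205 = -338106 + 116898*129205 = -338106 + 15103806090 = 15103467984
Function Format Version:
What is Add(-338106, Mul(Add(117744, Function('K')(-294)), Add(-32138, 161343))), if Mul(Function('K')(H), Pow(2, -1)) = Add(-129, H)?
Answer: 15103467984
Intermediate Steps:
Function('K')(H) = Add(-258, Mul(2, H)) (Function('K')(H) = Mul(2, Add(-129, H)) = Add(-258, Mul(2, H)))
Add(-338106, Mul(Add(117744, Function('K')(-294)), Add(-32138, 161343))) = Add(-338106, Mul(Add(117744, Add(-258, Mul(2, -294))), Add(-32138, 161343))) = Add(-338106, Mul(Add(117744, Add(-258, -588)), 129205)) = Add(-338106, Mul(Add(117744, -846), 129205)) = Add(-338106, Mul(116898, 129205)) = Add(-338106, 15103806090) = 15103467984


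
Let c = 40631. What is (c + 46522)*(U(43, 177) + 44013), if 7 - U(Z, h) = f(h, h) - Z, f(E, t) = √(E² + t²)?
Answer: 3840222639 - 15426081*√2 ≈ 3.8184e+9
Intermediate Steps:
U(Z, h) = 7 + Z - √2*√(h²) (U(Z, h) = 7 - (√(h² + h²) - Z) = 7 - (√(2*h²) - Z) = 7 - (√2*√(h²) - Z) = 7 - (-Z + √2*√(h²)) = 7 + (Z - √2*√(h²)) = 7 + Z - √2*√(h²))
(c + 46522)*(U(43, 177) + 44013) = (40631 + 46522)*((7 + 43 - √2*√(177²)) + 44013) = 87153*((7 + 43 - √2*√31329) + 44013) = 87153*((7 + 43 - 1*√2*177) + 44013) = 87153*((7 + 43 - 177*√2) + 44013) = 87153*((50 - 177*√2) + 44013) = 87153*(44063 - 177*√2) = 3840222639 - 15426081*√2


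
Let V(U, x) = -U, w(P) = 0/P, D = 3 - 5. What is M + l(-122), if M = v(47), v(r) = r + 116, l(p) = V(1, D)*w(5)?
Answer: 163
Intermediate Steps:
D = -2
w(P) = 0
l(p) = 0 (l(p) = -1*1*0 = -1*0 = 0)
v(r) = 116 + r
M = 163 (M = 116 + 47 = 163)
M + l(-122) = 163 + 0 = 163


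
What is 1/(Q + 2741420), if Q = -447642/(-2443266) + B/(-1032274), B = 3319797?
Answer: 140117775938/384121248364288677 ≈ 3.6477e-7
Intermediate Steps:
Q = -424947663283/140117775938 (Q = -447642/(-2443266) + 3319797/(-1032274) = -447642*(-1/2443266) + 3319797*(-1/1032274) = 24869/135737 - 3319797/1032274 = -424947663283/140117775938 ≈ -3.0328)
1/(Q + 2741420) = 1/(-424947663283/140117775938 + 2741420) = 1/(384121248364288677/140117775938) = 140117775938/384121248364288677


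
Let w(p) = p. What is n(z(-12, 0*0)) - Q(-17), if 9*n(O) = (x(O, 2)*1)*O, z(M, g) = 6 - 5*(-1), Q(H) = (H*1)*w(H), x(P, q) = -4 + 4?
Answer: -289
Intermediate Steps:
x(P, q) = 0
Q(H) = H² (Q(H) = (H*1)*H = H*H = H²)
z(M, g) = 11 (z(M, g) = 6 + 5 = 11)
n(O) = 0 (n(O) = ((0*1)*O)/9 = (0*O)/9 = (⅑)*0 = 0)
n(z(-12, 0*0)) - Q(-17) = 0 - 1*(-17)² = 0 - 1*289 = 0 - 289 = -289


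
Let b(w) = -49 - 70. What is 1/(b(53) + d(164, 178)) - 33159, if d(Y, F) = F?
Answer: -1956380/59 ≈ -33159.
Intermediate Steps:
b(w) = -119
1/(b(53) + d(164, 178)) - 33159 = 1/(-119 + 178) - 33159 = 1/59 - 33159 = -1956380/59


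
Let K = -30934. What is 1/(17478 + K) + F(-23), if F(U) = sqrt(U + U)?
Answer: -1/13456 + I*sqrt(46) ≈ -7.4316e-5 + 6.7823*I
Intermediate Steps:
F(U) = sqrt(2)*sqrt(U) (F(U) = sqrt(2*U) = sqrt(2)*sqrt(U))
1/(17478 + K) + F(-23) = 1/(17478 - 30934) + sqrt(2)*sqrt(-23) = 1/(-13456) + sqrt(2)*(I*sqrt(23)) = -1/13456 + I*sqrt(46)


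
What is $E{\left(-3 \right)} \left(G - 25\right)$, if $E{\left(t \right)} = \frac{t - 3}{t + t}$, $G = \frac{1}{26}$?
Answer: $- \frac{649}{26} \approx -24.962$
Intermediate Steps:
$G = \frac{1}{26} \approx 0.038462$
$E{\left(t \right)} = \frac{-3 + t}{2 t}$
$E{\left(-3 \right)} \left(G - 25\right) = \frac{-3 - 3}{2 \left(-3\right)} \left(\frac{1}{26} - 25\right) = \frac{1}{2} \left(- \frac{1}{3}\right) \left(-6\right) \left(- \frac{649}{26}\right) = 1 \left(- \frac{649}{26}\right) = - \frac{649}{26}$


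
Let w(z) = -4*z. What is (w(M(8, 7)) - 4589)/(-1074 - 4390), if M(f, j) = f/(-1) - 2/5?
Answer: 22777/27320 ≈ 0.83371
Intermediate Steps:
M(f, j) = -2/5 - f (M(f, j) = f*(-1) - 2*1/5 = -f - 2/5 = -2/5 - f)
(w(M(8, 7)) - 4589)/(-1074 - 4390) = (-4*(-2/5 - 1*8) - 4589)/(-1074 - 4390) = (-4*(-2/5 - 8) - 4589)/(-5464) = (-4*(-42/5) - 4589)*(-1/5464) = (168/5 - 4589)*(-1/5464) = -22777/5*(-1/5464) = 22777/27320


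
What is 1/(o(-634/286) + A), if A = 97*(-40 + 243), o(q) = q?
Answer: 143/2815496 ≈ 5.0790e-5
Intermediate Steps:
A = 19691 (A = 97*203 = 19691)
1/(o(-634/286) + A) = 1/(-634/286 + 19691) = 1/(-634*1/286 + 19691) = 1/(-317/143 + 19691) = 1/(2815496/143) = 143/2815496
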